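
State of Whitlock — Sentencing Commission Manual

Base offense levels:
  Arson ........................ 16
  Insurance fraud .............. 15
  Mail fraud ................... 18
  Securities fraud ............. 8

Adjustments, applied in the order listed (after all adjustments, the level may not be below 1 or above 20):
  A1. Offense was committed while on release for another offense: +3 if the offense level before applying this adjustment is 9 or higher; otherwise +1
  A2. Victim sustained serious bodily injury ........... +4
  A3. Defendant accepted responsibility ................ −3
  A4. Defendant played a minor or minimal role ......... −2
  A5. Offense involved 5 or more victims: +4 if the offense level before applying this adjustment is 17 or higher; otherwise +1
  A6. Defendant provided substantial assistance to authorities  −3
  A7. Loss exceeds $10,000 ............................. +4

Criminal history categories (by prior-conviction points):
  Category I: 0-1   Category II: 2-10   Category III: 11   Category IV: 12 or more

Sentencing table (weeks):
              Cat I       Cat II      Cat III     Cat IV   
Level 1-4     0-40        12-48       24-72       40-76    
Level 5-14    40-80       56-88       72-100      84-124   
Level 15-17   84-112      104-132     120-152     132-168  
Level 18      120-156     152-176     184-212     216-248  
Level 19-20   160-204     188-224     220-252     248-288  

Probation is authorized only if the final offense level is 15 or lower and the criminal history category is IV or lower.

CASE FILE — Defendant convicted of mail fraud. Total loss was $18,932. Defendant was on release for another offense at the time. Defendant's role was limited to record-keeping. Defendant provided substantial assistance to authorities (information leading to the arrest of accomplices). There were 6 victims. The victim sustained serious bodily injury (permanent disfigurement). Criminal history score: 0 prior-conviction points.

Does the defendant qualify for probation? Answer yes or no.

Base offense level for mail fraud: 18.
A1 applies (level before this adjustment is 18 ≥ 9, so +3): 18 + 3 = 21.
A2 applies: 21 + 4 = 25.
A3 does not apply.
A4 applies: 25 − 2 = 23.
A5 applies (level before this adjustment is 23 ≥ 17, so +4): 23 + 4 = 27.
A6 applies: 27 − 3 = 24.
A7 applies: 24 + 4 = 28.
Level 28 exceeds the maximum of 20; capped at 20.
Final offense level: 20.
Criminal history: 0 prior points → Category I (0-1).
Level 20 falls in the 19-20 band.
Grid: Level 19-20 × Category I = 160-204 weeks.
Probation check: level 20 > 15 and category I ≤ IV → not eligible.

No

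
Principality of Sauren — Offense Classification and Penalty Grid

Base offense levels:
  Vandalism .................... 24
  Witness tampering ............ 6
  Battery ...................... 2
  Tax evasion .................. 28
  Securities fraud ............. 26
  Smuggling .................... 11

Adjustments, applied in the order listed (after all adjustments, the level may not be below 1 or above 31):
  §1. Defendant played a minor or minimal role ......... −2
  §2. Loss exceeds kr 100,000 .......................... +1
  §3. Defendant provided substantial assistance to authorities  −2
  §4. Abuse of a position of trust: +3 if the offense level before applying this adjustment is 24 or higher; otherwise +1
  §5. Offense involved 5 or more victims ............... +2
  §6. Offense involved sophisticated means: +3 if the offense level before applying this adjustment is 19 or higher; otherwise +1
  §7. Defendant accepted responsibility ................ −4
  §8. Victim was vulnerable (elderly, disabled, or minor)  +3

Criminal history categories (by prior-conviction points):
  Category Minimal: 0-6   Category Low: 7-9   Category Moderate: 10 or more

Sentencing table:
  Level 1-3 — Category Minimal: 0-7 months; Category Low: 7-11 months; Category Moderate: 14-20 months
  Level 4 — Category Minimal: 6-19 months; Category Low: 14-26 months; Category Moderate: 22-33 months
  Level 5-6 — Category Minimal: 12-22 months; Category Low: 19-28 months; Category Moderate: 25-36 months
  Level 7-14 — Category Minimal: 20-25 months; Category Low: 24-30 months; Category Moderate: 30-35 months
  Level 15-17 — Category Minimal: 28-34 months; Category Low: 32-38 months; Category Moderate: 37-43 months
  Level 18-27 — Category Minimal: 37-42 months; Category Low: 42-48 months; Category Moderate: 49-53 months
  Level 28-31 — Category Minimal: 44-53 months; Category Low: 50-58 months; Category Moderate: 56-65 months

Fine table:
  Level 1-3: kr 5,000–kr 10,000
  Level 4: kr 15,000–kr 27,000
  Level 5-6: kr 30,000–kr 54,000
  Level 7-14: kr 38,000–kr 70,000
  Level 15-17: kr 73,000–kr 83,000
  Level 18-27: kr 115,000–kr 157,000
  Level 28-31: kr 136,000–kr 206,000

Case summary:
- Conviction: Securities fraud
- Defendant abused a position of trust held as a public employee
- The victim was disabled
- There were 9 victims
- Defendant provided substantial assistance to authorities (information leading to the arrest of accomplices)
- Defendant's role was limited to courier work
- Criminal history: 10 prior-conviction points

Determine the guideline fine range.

kr 136,000–kr 206,000

Base offense level for securities fraud: 26.
§1 applies: 26 − 2 = 24.
§2 does not apply.
§3 applies: 24 − 2 = 22.
§4 applies (level before this adjustment is 22 < 24, so +1): 22 + 1 = 23.
§5 applies: 23 + 2 = 25.
§7 does not apply.
§8 applies: 25 + 3 = 28.
Final offense level: 28.
Level 28 falls in the 28-31 band.
Fine table: Level 28-31 → kr 136,000–kr 206,000.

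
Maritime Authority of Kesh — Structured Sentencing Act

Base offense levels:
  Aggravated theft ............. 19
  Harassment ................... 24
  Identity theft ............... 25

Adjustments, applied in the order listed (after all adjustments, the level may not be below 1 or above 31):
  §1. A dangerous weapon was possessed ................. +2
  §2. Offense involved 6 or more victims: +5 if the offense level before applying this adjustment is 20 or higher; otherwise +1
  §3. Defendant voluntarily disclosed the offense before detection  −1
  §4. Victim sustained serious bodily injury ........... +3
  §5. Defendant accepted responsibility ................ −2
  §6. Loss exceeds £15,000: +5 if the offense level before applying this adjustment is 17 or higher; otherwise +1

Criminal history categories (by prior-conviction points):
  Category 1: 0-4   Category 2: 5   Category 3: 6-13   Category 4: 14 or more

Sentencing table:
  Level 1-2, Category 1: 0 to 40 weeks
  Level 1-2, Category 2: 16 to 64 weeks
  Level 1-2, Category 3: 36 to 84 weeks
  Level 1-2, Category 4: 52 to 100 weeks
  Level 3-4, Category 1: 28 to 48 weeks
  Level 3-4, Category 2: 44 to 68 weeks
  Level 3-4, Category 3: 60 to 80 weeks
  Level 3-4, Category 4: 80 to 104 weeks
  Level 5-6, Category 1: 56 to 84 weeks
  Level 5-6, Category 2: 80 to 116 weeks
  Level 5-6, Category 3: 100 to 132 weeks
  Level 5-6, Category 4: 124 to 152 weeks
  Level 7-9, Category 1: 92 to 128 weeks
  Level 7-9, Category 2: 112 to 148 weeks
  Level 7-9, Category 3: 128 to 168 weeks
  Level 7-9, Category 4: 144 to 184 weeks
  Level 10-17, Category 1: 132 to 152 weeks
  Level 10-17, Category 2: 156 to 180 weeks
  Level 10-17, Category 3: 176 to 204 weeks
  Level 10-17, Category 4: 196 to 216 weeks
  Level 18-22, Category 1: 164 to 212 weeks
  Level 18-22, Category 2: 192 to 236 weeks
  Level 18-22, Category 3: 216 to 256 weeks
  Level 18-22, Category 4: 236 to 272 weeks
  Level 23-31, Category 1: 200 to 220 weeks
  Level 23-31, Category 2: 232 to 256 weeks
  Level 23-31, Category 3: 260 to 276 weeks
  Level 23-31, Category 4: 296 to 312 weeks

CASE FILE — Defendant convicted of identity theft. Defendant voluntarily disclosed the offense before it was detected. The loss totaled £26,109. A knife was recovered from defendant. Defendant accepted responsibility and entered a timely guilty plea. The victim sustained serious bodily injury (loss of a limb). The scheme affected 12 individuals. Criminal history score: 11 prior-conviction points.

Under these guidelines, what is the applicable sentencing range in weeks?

260-276 weeks

Base offense level for identity theft: 25.
§1 applies: 25 + 2 = 27.
§2 applies (level before this adjustment is 27 ≥ 20, so +5): 27 + 5 = 32.
§3 applies: 32 − 1 = 31.
§4 applies: 31 + 3 = 34.
§5 applies: 34 − 2 = 32.
§6 applies (level before this adjustment is 32 ≥ 17, so +5): 32 + 5 = 37.
Level 37 exceeds the maximum of 31; capped at 31.
Final offense level: 31.
Criminal history: 11 prior points → Category 3 (6-13).
Level 31 falls in the 23-31 band.
Grid: Level 23-31 × Category 3 = 260-276 weeks.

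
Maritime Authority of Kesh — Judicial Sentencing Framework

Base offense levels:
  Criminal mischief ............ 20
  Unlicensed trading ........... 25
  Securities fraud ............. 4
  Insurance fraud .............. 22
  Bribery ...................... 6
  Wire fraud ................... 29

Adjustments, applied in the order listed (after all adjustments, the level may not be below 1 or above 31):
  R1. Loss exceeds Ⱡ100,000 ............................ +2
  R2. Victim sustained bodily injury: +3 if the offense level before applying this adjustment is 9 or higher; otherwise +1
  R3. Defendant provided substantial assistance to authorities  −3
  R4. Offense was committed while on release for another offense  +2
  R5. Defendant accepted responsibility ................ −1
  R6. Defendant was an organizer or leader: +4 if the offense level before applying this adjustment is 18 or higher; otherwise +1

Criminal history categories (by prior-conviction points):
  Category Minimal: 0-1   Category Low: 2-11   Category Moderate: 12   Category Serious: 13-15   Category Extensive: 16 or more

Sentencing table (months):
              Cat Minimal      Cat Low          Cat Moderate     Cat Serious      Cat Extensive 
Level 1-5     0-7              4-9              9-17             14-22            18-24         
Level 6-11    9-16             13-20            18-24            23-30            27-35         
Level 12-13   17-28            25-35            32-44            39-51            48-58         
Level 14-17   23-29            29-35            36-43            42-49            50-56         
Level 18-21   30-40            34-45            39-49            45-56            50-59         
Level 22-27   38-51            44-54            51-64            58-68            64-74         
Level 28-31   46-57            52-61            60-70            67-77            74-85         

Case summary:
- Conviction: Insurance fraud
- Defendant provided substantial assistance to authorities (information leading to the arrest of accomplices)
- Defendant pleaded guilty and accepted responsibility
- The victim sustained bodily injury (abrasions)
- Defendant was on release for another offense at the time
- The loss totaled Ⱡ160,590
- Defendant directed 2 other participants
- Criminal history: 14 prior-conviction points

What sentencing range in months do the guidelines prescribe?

67-77 months

Base offense level for insurance fraud: 22.
R1 applies: 22 + 2 = 24.
R2 applies (level before this adjustment is 24 ≥ 9, so +3): 24 + 3 = 27.
R3 applies: 27 − 3 = 24.
R4 applies: 24 + 2 = 26.
R5 applies: 26 − 1 = 25.
R6 applies (level before this adjustment is 25 ≥ 18, so +4): 25 + 4 = 29.
Final offense level: 29.
Criminal history: 14 prior points → Category Serious (13-15).
Level 29 falls in the 28-31 band.
Grid: Level 28-31 × Category Serious = 67-77 months.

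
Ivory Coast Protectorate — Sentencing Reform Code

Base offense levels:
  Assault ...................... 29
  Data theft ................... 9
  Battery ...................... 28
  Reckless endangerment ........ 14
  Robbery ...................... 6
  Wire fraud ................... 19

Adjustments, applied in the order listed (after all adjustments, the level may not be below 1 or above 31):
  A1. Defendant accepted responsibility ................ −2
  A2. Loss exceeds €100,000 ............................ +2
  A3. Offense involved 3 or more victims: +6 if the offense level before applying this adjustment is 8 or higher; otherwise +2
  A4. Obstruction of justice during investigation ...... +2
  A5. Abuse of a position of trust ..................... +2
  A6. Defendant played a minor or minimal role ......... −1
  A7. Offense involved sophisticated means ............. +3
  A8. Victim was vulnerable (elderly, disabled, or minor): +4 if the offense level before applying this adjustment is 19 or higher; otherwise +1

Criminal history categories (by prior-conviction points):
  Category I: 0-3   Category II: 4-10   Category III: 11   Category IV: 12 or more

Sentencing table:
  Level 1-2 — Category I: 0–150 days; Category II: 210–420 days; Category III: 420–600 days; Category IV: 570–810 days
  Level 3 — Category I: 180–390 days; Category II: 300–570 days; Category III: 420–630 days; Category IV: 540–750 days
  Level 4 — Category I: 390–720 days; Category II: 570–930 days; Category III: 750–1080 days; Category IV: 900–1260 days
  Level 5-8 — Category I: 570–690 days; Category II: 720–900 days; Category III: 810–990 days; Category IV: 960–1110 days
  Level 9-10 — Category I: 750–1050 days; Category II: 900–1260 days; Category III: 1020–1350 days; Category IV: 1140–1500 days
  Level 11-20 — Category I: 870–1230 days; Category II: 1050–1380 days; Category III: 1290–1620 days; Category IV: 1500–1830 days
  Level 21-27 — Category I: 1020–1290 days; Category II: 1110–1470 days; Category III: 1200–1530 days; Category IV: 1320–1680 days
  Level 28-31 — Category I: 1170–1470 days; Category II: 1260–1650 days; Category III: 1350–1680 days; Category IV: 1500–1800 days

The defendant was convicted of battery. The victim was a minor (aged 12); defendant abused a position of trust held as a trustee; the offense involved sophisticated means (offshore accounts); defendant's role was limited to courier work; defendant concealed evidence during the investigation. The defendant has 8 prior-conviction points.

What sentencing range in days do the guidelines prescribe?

Base offense level for battery: 28.
A1 does not apply.
A2 does not apply.
A4 applies: 28 + 2 = 30.
A5 applies: 30 + 2 = 32.
A6 applies: 32 − 1 = 31.
A7 applies: 31 + 3 = 34.
A8 applies (level before this adjustment is 34 ≥ 19, so +4): 34 + 4 = 38.
Level 38 exceeds the maximum of 31; capped at 31.
Final offense level: 31.
Criminal history: 8 prior points → Category II (4-10).
Level 31 falls in the 28-31 band.
Grid: Level 28-31 × Category II = 1260-1650 days.

1260-1650 days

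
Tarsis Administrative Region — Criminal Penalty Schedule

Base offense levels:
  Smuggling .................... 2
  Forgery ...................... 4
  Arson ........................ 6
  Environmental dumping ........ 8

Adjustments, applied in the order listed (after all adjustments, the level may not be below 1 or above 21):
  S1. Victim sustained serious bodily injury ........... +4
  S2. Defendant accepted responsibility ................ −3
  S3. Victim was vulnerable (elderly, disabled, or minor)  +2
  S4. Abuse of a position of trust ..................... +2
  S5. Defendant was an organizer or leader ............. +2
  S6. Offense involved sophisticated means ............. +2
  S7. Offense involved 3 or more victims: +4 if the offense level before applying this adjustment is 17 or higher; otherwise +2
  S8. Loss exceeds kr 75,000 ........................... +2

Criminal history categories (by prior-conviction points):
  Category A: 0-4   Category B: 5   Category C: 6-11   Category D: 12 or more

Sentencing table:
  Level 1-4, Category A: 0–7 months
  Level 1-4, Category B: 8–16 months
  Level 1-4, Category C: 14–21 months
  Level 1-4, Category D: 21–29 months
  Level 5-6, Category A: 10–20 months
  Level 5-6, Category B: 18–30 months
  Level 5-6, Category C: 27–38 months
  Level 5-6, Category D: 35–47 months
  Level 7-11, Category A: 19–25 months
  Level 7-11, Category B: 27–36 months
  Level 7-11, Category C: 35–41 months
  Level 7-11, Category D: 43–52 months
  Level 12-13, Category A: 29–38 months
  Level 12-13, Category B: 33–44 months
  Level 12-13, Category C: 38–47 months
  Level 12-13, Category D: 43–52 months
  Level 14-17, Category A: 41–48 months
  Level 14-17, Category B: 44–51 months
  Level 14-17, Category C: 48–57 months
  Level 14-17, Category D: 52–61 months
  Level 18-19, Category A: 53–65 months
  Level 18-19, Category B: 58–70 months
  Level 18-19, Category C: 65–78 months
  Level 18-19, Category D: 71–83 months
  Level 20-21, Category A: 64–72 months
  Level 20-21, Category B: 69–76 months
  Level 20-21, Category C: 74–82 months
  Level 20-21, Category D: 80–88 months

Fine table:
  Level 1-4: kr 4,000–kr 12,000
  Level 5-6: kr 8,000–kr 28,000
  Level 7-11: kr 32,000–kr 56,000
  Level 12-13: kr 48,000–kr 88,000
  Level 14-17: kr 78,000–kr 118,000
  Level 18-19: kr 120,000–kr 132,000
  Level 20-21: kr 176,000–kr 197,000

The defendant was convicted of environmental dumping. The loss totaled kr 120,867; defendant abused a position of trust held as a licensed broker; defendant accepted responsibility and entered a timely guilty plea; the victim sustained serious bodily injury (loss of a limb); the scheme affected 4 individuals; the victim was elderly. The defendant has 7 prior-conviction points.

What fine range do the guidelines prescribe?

Base offense level for environmental dumping: 8.
S1 applies: 8 + 4 = 12.
S2 applies: 12 − 3 = 9.
S3 applies: 9 + 2 = 11.
S4 applies: 11 + 2 = 13.
S6 does not apply.
S7 applies (level before this adjustment is 13 < 17, so +2): 13 + 2 = 15.
S8 applies: 15 + 2 = 17.
Final offense level: 17.
Level 17 falls in the 14-17 band.
Fine table: Level 14-17 → kr 78,000–kr 118,000.

kr 78,000–kr 118,000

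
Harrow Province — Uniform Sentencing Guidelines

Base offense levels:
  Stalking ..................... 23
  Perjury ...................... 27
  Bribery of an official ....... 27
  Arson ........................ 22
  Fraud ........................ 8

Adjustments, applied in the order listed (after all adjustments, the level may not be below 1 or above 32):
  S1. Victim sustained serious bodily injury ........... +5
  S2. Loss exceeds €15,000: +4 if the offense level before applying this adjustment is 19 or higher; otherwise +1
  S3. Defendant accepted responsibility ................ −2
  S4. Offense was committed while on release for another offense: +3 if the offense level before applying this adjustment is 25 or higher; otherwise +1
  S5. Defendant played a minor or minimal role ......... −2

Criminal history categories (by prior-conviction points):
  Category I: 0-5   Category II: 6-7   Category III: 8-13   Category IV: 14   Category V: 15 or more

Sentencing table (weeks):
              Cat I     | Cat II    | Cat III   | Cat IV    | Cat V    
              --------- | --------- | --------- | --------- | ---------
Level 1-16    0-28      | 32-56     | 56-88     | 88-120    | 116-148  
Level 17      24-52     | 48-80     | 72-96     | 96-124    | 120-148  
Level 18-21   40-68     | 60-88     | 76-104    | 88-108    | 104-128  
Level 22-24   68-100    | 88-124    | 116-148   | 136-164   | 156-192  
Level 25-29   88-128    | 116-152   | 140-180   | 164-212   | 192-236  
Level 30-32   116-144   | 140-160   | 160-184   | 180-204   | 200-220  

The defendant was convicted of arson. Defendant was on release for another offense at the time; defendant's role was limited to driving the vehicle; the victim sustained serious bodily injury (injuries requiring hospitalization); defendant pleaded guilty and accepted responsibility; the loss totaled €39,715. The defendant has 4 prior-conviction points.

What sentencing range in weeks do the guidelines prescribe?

116-144 weeks

Base offense level for arson: 22.
S1 applies: 22 + 5 = 27.
S2 applies (level before this adjustment is 27 ≥ 19, so +4): 27 + 4 = 31.
S3 applies: 31 − 2 = 29.
S4 applies (level before this adjustment is 29 ≥ 25, so +3): 29 + 3 = 32.
S5 applies: 32 − 2 = 30.
Final offense level: 30.
Criminal history: 4 prior points → Category I (0-5).
Level 30 falls in the 30-32 band.
Grid: Level 30-32 × Category I = 116-144 weeks.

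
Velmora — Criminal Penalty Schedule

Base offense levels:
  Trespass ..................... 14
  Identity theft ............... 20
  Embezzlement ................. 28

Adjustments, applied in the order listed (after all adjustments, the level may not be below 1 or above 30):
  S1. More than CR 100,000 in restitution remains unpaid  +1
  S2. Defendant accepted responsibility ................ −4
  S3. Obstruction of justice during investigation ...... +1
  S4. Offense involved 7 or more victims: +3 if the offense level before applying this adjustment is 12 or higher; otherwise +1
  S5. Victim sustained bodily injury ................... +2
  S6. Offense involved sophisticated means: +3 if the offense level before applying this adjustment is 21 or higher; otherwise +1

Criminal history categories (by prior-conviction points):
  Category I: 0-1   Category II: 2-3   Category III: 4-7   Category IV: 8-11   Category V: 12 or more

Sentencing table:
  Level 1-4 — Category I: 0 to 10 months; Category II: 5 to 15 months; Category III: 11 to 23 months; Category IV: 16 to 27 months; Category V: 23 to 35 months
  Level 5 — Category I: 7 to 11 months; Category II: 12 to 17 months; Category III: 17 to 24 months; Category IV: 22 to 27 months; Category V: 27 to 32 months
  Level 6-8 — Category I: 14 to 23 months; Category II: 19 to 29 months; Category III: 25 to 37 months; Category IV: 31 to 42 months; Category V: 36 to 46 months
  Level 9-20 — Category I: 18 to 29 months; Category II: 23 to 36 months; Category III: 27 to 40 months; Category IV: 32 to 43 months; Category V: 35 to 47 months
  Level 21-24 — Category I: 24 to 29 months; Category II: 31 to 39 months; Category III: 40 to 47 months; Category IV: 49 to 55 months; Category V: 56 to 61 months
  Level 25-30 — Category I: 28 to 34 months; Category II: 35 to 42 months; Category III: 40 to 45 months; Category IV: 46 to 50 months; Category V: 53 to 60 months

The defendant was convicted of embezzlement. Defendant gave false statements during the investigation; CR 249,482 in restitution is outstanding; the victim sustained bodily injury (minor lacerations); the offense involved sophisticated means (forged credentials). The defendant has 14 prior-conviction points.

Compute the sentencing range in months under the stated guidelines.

Base offense level for embezzlement: 28.
S1 applies: 28 + 1 = 29.
S2 does not apply.
S3 applies: 29 + 1 = 30.
S5 applies: 30 + 2 = 32.
S6 applies (level before this adjustment is 32 ≥ 21, so +3): 32 + 3 = 35.
Level 35 exceeds the maximum of 30; capped at 30.
Final offense level: 30.
Criminal history: 14 prior points → Category V (12+).
Level 30 falls in the 25-30 band.
Grid: Level 25-30 × Category V = 53-60 months.

53-60 months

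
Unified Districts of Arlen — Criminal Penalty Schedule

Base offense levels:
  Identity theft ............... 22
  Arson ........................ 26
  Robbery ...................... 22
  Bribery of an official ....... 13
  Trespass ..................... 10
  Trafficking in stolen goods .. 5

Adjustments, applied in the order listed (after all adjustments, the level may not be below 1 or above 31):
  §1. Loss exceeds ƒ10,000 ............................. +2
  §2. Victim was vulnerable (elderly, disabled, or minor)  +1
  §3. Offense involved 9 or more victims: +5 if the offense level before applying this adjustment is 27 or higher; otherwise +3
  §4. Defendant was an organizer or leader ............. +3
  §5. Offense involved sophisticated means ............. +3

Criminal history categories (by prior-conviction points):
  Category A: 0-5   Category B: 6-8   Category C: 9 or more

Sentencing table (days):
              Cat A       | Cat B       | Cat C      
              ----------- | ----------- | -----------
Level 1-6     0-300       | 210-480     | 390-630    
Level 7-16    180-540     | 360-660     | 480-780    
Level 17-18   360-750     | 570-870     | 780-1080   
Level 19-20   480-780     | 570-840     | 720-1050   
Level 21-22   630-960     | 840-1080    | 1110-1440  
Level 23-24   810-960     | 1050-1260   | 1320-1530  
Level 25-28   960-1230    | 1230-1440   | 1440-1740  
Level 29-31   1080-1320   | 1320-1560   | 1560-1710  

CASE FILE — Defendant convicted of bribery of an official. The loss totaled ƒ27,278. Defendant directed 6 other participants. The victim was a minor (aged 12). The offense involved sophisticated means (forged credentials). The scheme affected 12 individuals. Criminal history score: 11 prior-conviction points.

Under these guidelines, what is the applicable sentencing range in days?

Base offense level for bribery of an official: 13.
§1 applies: 13 + 2 = 15.
§2 applies: 15 + 1 = 16.
§3 applies (level before this adjustment is 16 < 27, so +3): 16 + 3 = 19.
§4 applies: 19 + 3 = 22.
§5 applies: 22 + 3 = 25.
Final offense level: 25.
Criminal history: 11 prior points → Category C (9+).
Level 25 falls in the 25-28 band.
Grid: Level 25-28 × Category C = 1440-1740 days.

1440-1740 days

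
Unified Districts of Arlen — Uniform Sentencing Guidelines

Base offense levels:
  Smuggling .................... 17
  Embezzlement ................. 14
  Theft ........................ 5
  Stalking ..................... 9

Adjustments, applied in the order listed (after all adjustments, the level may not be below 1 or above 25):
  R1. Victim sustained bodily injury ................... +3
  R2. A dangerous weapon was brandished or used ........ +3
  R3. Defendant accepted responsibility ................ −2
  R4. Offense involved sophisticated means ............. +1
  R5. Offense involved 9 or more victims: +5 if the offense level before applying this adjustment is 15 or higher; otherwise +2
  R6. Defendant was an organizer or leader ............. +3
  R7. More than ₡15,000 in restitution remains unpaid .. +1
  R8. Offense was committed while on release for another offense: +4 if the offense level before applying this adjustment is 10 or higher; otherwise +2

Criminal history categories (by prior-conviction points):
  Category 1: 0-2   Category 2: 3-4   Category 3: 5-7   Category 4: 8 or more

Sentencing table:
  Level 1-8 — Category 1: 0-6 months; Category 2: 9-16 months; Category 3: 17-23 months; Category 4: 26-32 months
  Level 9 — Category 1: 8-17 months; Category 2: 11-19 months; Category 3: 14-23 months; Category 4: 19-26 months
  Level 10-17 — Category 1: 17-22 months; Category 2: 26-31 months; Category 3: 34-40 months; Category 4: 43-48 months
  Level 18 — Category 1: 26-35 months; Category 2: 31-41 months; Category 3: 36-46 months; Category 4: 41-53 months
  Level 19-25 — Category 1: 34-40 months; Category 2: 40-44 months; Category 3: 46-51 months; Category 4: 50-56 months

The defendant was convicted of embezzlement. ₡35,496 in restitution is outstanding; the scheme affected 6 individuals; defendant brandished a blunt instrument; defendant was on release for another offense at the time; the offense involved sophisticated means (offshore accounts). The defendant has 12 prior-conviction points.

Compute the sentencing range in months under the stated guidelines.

Base offense level for embezzlement: 14.
R2 applies: 14 + 3 = 17.
R4 applies: 17 + 1 = 18.
R7 applies: 18 + 1 = 19.
R8 applies (level before this adjustment is 19 ≥ 10, so +4): 19 + 4 = 23.
Final offense level: 23.
Criminal history: 12 prior points → Category 4 (8+).
Level 23 falls in the 19-25 band.
Grid: Level 19-25 × Category 4 = 50-56 months.

50-56 months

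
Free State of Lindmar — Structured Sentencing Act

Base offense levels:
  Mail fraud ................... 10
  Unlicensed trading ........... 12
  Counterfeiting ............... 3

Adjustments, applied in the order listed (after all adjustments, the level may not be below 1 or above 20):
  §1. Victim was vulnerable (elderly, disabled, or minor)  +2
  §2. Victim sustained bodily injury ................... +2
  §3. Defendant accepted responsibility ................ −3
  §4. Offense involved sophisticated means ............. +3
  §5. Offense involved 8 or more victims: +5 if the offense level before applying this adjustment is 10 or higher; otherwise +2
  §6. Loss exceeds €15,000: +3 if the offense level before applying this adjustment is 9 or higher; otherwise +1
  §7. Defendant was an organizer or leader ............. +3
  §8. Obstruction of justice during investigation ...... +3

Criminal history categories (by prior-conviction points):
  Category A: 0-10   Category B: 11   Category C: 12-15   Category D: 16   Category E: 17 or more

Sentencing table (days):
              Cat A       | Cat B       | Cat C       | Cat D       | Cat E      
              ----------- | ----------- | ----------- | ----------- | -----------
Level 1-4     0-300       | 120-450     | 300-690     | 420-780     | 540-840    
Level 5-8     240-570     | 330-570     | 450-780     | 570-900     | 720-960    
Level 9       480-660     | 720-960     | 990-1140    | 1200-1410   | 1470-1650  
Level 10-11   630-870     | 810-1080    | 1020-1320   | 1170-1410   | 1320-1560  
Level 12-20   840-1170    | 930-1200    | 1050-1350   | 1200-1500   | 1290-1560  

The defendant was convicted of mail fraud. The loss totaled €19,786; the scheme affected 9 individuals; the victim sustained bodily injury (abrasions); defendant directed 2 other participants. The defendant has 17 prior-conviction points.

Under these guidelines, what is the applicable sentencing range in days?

1290-1560 days

Base offense level for mail fraud: 10.
§1 does not apply.
§2 applies: 10 + 2 = 12.
§3 does not apply.
§5 applies (level before this adjustment is 12 ≥ 10, so +5): 12 + 5 = 17.
§6 applies (level before this adjustment is 17 ≥ 9, so +3): 17 + 3 = 20.
§7 applies: 20 + 3 = 23.
§8 does not apply.
Level 23 exceeds the maximum of 20; capped at 20.
Final offense level: 20.
Criminal history: 17 prior points → Category E (17+).
Level 20 falls in the 12-20 band.
Grid: Level 12-20 × Category E = 1290-1560 days.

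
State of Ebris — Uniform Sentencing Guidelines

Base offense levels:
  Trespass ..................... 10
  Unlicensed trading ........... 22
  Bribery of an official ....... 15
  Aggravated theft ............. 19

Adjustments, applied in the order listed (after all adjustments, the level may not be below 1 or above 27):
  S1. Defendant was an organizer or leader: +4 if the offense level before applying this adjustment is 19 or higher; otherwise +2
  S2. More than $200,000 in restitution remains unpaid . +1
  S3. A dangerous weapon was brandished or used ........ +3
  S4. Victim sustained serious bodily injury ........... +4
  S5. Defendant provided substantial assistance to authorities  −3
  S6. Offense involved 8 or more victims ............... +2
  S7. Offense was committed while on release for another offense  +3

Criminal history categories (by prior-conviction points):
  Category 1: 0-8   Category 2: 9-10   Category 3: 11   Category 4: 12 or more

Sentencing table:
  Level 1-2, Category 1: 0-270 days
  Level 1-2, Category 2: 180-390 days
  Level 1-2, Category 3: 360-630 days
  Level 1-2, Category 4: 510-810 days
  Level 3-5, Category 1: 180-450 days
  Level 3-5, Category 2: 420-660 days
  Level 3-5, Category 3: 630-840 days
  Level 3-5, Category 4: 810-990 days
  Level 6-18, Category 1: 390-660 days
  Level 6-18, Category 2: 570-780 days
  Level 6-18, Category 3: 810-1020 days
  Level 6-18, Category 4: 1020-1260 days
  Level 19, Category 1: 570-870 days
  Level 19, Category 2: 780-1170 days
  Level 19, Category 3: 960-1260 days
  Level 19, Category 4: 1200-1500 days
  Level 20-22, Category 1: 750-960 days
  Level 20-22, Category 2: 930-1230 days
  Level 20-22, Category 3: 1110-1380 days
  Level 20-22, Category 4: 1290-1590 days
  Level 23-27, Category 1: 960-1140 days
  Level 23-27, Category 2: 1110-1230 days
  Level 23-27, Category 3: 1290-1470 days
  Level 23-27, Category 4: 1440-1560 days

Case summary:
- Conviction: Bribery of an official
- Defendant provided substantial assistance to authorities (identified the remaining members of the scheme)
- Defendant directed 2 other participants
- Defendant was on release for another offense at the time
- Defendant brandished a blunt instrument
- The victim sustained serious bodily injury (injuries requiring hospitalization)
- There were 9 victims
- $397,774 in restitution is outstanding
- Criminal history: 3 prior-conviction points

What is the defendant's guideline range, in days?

Base offense level for bribery of an official: 15.
S1 applies (level before this adjustment is 15 < 19, so +2): 15 + 2 = 17.
S2 applies: 17 + 1 = 18.
S3 applies: 18 + 3 = 21.
S4 applies: 21 + 4 = 25.
S5 applies: 25 − 3 = 22.
S6 applies: 22 + 2 = 24.
S7 applies: 24 + 3 = 27.
Final offense level: 27.
Criminal history: 3 prior points → Category 1 (0-8).
Level 27 falls in the 23-27 band.
Grid: Level 23-27 × Category 1 = 960-1140 days.

960-1140 days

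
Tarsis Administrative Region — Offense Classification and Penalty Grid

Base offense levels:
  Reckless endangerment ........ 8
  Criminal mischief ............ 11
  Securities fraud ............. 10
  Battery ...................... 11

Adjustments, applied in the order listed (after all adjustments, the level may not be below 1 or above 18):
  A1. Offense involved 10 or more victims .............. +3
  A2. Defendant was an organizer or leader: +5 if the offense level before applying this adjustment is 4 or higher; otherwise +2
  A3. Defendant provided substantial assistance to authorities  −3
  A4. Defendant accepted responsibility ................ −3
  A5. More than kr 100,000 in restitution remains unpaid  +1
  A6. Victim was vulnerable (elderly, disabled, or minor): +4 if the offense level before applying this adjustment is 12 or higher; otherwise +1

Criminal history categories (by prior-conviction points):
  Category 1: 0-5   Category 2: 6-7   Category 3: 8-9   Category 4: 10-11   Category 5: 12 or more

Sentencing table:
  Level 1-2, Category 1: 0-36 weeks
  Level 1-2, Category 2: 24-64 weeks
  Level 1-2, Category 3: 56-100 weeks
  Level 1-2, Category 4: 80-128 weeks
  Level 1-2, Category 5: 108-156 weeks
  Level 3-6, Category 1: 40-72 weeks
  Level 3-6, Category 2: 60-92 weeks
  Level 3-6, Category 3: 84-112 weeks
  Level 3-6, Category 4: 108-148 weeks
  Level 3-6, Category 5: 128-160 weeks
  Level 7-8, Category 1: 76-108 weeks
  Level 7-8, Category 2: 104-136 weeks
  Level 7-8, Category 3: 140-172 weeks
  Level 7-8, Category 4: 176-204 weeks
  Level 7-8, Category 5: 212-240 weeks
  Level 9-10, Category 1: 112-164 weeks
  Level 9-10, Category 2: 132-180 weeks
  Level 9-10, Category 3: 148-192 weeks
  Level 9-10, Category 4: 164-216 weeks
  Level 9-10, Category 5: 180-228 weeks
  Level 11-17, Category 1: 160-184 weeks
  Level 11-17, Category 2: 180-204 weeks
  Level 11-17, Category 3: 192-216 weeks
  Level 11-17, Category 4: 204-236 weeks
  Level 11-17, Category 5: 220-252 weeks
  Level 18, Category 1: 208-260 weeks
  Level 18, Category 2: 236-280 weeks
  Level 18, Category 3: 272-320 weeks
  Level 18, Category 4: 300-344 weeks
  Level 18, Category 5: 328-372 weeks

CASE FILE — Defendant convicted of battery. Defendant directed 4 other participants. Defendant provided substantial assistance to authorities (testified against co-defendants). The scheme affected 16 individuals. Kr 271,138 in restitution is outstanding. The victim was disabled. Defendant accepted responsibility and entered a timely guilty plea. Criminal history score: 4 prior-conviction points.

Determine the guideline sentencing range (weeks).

208-260 weeks

Base offense level for battery: 11.
A1 applies: 11 + 3 = 14.
A2 applies (level before this adjustment is 14 ≥ 4, so +5): 14 + 5 = 19.
A3 applies: 19 − 3 = 16.
A4 applies: 16 − 3 = 13.
A5 applies: 13 + 1 = 14.
A6 applies (level before this adjustment is 14 ≥ 12, so +4): 14 + 4 = 18.
Final offense level: 18.
Criminal history: 4 prior points → Category 1 (0-5).
Level 18 falls in the 18 band.
Grid: Level 18 × Category 1 = 208-260 weeks.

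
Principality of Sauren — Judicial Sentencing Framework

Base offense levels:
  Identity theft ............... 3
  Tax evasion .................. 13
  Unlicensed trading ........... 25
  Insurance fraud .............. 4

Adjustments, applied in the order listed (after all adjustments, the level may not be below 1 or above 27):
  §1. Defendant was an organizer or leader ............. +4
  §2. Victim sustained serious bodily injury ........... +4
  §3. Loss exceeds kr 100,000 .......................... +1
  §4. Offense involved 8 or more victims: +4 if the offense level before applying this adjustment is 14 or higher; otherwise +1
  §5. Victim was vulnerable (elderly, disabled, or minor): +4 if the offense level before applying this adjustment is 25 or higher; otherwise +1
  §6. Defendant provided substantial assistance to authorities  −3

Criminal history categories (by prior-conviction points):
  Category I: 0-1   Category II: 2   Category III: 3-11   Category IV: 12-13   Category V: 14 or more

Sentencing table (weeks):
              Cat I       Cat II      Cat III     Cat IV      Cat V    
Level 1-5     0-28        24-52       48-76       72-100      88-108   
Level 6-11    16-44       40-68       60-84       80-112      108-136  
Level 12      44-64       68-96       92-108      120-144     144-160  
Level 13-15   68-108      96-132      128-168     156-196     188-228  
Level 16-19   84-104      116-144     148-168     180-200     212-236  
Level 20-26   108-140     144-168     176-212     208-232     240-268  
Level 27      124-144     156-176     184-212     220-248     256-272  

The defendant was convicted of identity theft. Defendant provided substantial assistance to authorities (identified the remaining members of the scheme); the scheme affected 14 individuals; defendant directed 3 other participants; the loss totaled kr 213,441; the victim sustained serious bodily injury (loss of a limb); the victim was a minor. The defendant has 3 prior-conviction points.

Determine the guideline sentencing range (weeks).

60-84 weeks

Base offense level for identity theft: 3.
§1 applies: 3 + 4 = 7.
§2 applies: 7 + 4 = 11.
§3 applies: 11 + 1 = 12.
§4 applies (level before this adjustment is 12 < 14, so +1): 12 + 1 = 13.
§5 applies (level before this adjustment is 13 < 25, so +1): 13 + 1 = 14.
§6 applies: 14 − 3 = 11.
Final offense level: 11.
Criminal history: 3 prior points → Category III (3-11).
Level 11 falls in the 6-11 band.
Grid: Level 6-11 × Category III = 60-84 weeks.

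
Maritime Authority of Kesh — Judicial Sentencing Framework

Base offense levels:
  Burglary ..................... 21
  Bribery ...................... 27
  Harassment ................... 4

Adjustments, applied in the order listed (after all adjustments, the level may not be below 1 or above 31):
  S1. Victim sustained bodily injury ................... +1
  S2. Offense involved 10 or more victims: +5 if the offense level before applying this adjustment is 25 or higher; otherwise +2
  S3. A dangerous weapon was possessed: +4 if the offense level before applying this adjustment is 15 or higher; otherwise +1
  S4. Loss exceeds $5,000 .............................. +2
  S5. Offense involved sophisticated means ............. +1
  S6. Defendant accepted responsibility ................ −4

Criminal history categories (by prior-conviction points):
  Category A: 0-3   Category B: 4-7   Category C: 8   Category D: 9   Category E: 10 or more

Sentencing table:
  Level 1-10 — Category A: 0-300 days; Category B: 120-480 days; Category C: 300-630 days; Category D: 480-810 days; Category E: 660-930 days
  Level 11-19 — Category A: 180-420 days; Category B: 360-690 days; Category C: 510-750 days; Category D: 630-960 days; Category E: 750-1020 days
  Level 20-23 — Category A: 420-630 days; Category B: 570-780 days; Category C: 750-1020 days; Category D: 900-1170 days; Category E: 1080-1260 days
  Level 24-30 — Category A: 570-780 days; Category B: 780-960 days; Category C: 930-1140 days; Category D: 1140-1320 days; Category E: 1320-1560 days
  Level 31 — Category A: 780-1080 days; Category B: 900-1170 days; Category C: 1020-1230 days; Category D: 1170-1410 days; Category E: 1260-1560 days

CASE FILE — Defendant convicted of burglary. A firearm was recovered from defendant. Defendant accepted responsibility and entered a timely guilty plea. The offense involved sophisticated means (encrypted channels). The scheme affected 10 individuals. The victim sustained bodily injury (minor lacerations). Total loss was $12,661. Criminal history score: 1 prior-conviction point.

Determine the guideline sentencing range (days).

570-780 days

Base offense level for burglary: 21.
S1 applies: 21 + 1 = 22.
S2 applies (level before this adjustment is 22 < 25, so +2): 22 + 2 = 24.
S3 applies (level before this adjustment is 24 ≥ 15, so +4): 24 + 4 = 28.
S4 applies: 28 + 2 = 30.
S5 applies: 30 + 1 = 31.
S6 applies: 31 − 4 = 27.
Final offense level: 27.
Criminal history: 1 prior point → Category A (0-3).
Level 27 falls in the 24-30 band.
Grid: Level 24-30 × Category A = 570-780 days.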